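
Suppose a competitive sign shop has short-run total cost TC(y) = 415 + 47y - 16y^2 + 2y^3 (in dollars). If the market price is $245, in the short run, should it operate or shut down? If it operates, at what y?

Produce at y = 9

Variable cost is VC = 47y - 16y^2 + 2y^3, so AVC = VC/y = 47 - 16y + 2y^2 and MC = dTC/dy = 47 - 32y + 6y^2.
The AVC parabola has its vertex at y = 16/4 = 4, where AVC = 47 - 16·4 + 2·4^2 = $15.
P = $245 exceeds min AVC = $15, so the firm stays open.
P = MC gives -198 - 32y + 6y^2 = 0, with roots -11/3 and 9. Take the larger (rising MC): y* = 9.
Check: AVC at y = 9 is $65 ≤ P, so revenue covers variable cost.
Profit = P·y − TC = 245·9 − 1000 = $1205.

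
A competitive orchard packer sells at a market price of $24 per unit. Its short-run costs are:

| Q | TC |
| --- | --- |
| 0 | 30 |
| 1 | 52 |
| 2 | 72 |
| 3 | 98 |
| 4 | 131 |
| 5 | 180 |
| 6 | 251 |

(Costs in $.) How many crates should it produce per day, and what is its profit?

Q = 2; profit = -$24

Tabulate TR − TC: Q=0: -30; Q=1: -28; Q=2: -24; Q=3: -26; Q=4: -35; Q=5: -60; Q=6: -107.
Profit is maximized at Q = 2. AVC there is 42/2 = $21 ≤ P, so producing beats shutting down (which would give -$30).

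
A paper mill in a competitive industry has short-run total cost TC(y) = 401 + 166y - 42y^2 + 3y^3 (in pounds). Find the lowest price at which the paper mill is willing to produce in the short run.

The firm shuts down when price falls below the minimum of average variable cost. AVC = VC/y = 166 - 42y + 3y^2.
dAVC/dy = -42 + 6y = 0 gives y = 7. min AVC = 166 - 42·7 + 3·7^2 = 19.
For P < £19 the firm produces nothing.

£19 per unit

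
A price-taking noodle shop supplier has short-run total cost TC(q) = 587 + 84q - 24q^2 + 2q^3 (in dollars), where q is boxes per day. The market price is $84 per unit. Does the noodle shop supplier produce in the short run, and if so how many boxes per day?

From TC, MC = TC'(q) = 84 - 48q + 6q^2 and AVC = VC/q = 84 - 24q + 2q^2.
AVC is minimized where dAVC/dq = -24 + 4q = 0, at q = 6; min AVC = 84 - 24·6 + 2·6^2 = $12.
P = $84 exceeds min AVC = $12, so the firm stays open.
Solving P = MC: -48q + 6q^2 = 0 ⇒ q = 0 or 8. On the upward-sloping branch, q* = 8.
Check: AVC at q = 8 is $20 ≤ P, so revenue covers variable cost.
Profit = P·q − TC = 84·8 − 747 = -$75, a loss, but smaller than the $587 fixed cost the firm would lose by shutting down.

Produce at q = 8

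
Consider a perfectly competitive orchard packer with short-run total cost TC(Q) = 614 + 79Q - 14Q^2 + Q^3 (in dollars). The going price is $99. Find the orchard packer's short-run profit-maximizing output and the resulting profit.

AVC = 79 - 14Q + Q^2 has its minimum $30 at Q = 7; price $99 clears that bar, so the firm operates.
With MC = 79 - 28Q + 3Q^2, P = MC on the upward-sloping part at Q* = 10.
TR = 99·10 = 990. TC = 614 + 390 = 1004. Profit = 990 − 1004 = -$14.
By producing, the firm covers all variable cost plus $600 of fixed cost; shutting down would lose the full $614.

Profit = -$14 at Q = 10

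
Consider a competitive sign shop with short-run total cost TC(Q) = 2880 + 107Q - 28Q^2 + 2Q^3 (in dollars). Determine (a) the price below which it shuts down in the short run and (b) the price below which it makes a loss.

Shutdown price = $9; break-even price = $299

Shutdown price = min AVC. AVC = 107 - 28Q + 2Q^2, with vertex at Q = 7 and minimum $9.
ATC = 2880/Q + 107 - 28Q + 2Q^2. Setting dATC/dQ = −2880/Q^2 − 28 + 4Q = 0 gives Q = 12 (since 4·12^3 − 28·12^2 = 2880).
min ATC = 2880/12 + 107 − 28·12 + 2·12^2 = $299. That is the break-even price.
For $9 ≤ P < $299 the firm produces at a loss; below $9 it shuts down.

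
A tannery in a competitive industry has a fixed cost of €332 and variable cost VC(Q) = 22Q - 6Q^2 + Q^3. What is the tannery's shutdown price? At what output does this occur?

Short-run supply begins at min AVC. From VC = 22Q - 6Q^2 + Q^3, AVC = 22 - 6Q + Q^2.
dAVC/dQ = -6 + 2Q = 0 gives Q = 3. min AVC = 22 - 6·3 + 3^2 = 13.
For P < €13 the firm produces nothing.

€13 per unit, at Q = 3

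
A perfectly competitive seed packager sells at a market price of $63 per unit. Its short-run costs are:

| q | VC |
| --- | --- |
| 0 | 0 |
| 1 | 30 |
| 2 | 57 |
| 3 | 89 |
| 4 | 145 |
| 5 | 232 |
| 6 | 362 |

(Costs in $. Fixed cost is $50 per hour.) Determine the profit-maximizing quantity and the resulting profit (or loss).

q = 4; profit = $57

Tabulate TR − TC: q=0: -50; q=1: -17; q=2: 19; q=3: 50; q=4: 57; q=5: 33; q=6: -34.
Profit is maximized at q = 4. AVC there is 145/4 = $36.25 ≤ P, so producing beats shutting down (which would give -$50).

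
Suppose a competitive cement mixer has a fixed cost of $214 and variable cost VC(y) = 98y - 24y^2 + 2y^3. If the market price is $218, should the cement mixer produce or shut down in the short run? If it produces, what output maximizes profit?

Variable cost is VC = 98y - 24y^2 + 2y^3, so AVC = VC/y = 98 - 24y + 2y^2 and MC = dTC/dy = 98 - 48y + 6y^2.
AVC is minimized where dAVC/dy = -24 + 4y = 0, at y = 6; min AVC = 98 - 24·6 + 2·6^2 = $26.
Since P = $218 ≥ min AVC = $26, price covers variable cost and the firm should produce.
Set P = MC: 218 = 98 - 48y + 6y^2 → -120 - 48y + 6y^2 = 0. The roots are y = -2 and y = 10; the profit-maximizing output is on the rising part of MC, so y* = 10.
Check: AVC at y = 10 is $58 ≤ P, so revenue covers variable cost.
Profit = P·y − TC = 218·10 − 794 = $1386.

Produce at y = 10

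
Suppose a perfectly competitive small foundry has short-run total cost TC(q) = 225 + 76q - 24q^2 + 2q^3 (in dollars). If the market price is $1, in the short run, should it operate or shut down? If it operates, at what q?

Shut down

Variable cost is VC = 76q - 24q^2 + 2q^3, so AVC = VC/q = 76 - 24q + 2q^2 and MC = dTC/dq = 76 - 48q + 6q^2.
AVC is minimized where dAVC/dq = -24 + 4q = 0, at q = 6; min AVC = 76 - 24·6 + 2·6^2 = $4.
With P < min AVC ($1 < $4), every unit sold adds to the loss.
Best response: produce nothing and absorb the $225 fixed cost.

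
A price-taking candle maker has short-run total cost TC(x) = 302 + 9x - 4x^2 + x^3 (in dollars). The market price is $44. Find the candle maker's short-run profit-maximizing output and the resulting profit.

AVC = 9 - 4x + x^2; min AVC = $5 at x = 2. Since P = $44 ≥ min AVC, the firm produces.
MC = 9 - 8x + 3x^2. Setting P = MC and taking the root on the rising branch gives x* = 5.
TR = 44·5 = 220. TC = 302 + 70 = 372. Profit = 220 − 372 = -$152.
By producing, the firm covers all variable cost plus $150 of fixed cost; shutting down would lose the full $302.

Profit = -$152 at x = 5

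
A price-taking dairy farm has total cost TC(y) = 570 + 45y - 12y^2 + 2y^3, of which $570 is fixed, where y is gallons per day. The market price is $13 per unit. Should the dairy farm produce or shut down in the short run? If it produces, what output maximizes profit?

Shut down

Strip out fixed cost: VC = 45y - 12y^2 + 2y^3. Then AVC = 45 - 12y + 2y^2 and MC = 45 - 24y + 6y^2.
AVC is minimized where dAVC/dy = -12 + 4y = 0, at y = 3; min AVC = 45 - 12·3 + 2·3^2 = $27.
Since P = $13 < min AVC = $27, price fails to cover variable cost at any output.
Best response: produce nothing and absorb the $570 fixed cost.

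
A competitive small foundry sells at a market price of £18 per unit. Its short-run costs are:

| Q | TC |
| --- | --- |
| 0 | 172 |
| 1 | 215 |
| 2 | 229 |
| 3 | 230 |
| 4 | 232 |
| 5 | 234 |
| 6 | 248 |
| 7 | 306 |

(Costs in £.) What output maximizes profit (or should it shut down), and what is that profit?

Compute π = P·Q − TC at each output: Q=0: -172; Q=1: -197; Q=2: -193; Q=3: -176; Q=4: -160; Q=5: -144; Q=6: -140; Q=7: -180.
Profit is maximized at Q = 6. AVC there is 76/6 = £12.67 ≤ P, so producing beats shutting down (which would give -£172).

Q = 6; profit = -£140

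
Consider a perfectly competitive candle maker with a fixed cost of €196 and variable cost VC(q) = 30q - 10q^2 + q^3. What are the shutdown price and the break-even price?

AVC = 30 - 10q + q^2; minimized at q = 5, giving min AVC = €5. That is the shutdown price.
ATC = 196/q + 30 - 10q + q^2. Setting dATC/dq = −196/q^2 − 10 + 2q = 0 gives q = 7 (since 2·7^3 − 10·7^2 = 196).
min ATC = 196/7 + 30 − 10·7 + 7^2 = €37. That is the break-even price.
Between these two prices the firm operates at a loss; above €37 it earns a profit.

Shutdown price = €5; break-even price = €37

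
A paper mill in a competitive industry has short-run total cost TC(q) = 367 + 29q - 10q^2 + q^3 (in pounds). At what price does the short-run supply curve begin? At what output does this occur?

The shutdown price is the minimum of AVC. VC = 29q - 10q^2 + q^3, so AVC = 29 - 10q + q^2.
dAVC/dq = -10 + 2q = 0 gives q = 5. min AVC = 29 - 10·5 + 5^2 = 4.
For P < £4 the firm produces nothing.

£4 per unit, at q = 5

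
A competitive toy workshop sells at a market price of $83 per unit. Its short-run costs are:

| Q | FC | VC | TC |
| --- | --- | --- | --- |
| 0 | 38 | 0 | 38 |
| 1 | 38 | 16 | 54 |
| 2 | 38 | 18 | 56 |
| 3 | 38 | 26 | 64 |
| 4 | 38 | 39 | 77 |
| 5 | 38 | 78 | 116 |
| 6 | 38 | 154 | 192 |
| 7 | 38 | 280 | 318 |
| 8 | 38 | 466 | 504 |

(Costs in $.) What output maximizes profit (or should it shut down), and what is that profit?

Profit at each row (π = 83Q − TC): Q=0: -38; Q=1: 29; Q=2: 110; Q=3: 185; Q=4: 255; Q=5: 299; Q=6: 306; Q=7: 263; Q=8: 160.
Profit is maximized at Q = 6. AVC there is 154/6 = $25.67 ≤ P, so producing beats shutting down (which would give -$38).

Q = 6; profit = $306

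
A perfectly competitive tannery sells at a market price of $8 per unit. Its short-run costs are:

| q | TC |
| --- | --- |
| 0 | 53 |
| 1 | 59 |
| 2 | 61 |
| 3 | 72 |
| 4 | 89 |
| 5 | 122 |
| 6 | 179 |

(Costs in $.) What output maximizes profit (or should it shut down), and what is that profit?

Tabulate TR − TC: q=0: -53; q=1: -51; q=2: -45; q=3: -48; q=4: -57; q=5: -82; q=6: -131.
Profit is maximized at q = 2. AVC there is 8/2 = $4 ≤ P, so producing beats shutting down (which would give -$53).

q = 2; profit = -$45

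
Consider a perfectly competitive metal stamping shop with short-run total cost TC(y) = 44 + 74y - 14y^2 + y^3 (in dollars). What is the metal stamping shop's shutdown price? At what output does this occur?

Short-run supply begins at min AVC. From VC = 74y - 14y^2 + y^3, AVC = 74 - 14y + y^2.
dAVC/dy = -14 + 2y = 0 gives y = 7. min AVC = 74 - 14·7 + 7^2 = 25.
So the shutdown price is $25.

$25 per unit, at y = 7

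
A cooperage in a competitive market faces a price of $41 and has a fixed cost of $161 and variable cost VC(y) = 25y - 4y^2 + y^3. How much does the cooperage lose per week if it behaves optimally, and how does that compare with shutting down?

AVC = 25 - 4y + y^2 has its minimum $21 at y = 2; price $41 clears that bar, so the firm operates.
MC = 25 - 8y + 3y^2. Setting P = MC and taking the root on the rising branch gives y* = 4.
TR = 41·4 = 164. TC = 161 + 100 = 261. Profit = 164 − 261 = -$97.
By producing, the firm covers all variable cost plus $64 of fixed cost; shutting down would lose the full $161.

Profit = -$97 at y = 4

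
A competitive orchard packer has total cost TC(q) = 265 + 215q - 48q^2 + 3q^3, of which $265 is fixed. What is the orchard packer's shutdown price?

Short-run supply begins at min AVC. From VC = 215q - 48q^2 + 3q^3, AVC = 215 - 48q + 3q^2.
dAVC/dq = -48 + 6q = 0 gives q = 8. min AVC = 215 - 48·8 + 3·8^2 = 23.
For P < $23 the firm produces nothing.

$23 per unit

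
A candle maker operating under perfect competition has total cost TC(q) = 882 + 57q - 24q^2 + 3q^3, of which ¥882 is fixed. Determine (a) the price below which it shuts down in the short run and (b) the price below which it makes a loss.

Shutdown price = ¥9; break-even price = ¥162

Shutdown price = min AVC. AVC = 57 - 24q + 3q^2, with vertex at q = 4 and minimum ¥9.
ATC = 882/q + 57 - 24q + 3q^2. Setting dATC/dq = −882/q^2 − 24 + 6q = 0 gives q = 7 (since 6·7^3 − 24·7^2 = 882).
min ATC = 882/7 + 57 − 24·7 + 3·7^2 = ¥162. That is the break-even price.
For ¥9 ≤ P < ¥162 the firm produces at a loss; below ¥9 it shuts down.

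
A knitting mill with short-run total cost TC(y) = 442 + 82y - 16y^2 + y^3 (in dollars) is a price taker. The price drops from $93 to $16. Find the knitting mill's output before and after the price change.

AVC = 82 - 16y + y^2, minimized at y = 8 where min AVC = $18. MC = 82 - 32y + 3y^2.
With P = $93 above the shutdown price, P = MC gives y = 11.
At P = $16 < min AVC = $18, price no longer covers variable cost at any output, so the firm shuts down: y = 0.

Output falls from 11 to 0 (the firm shuts down)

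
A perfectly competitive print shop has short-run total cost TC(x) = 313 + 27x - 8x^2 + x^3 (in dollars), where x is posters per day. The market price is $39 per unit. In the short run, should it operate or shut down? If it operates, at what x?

Produce at x = 6

From TC, MC = TC'(x) = 27 - 16x + 3x^2 and AVC = VC/x = 27 - 8x + x^2.
The AVC parabola has its vertex at x = 8/2 = 4, where AVC = 27 - 8·4 + 4^2 = $11.
Since P = $39 ≥ min AVC = $11, price covers variable cost and the firm should produce.
Solving P = MC: -12 - 16x + 3x^2 = 0 ⇒ x = -2/3 or 6. On the upward-sloping branch, x* = 6.
Check: AVC at x = 6 is $15 ≤ P, so revenue covers variable cost.
Profit = P·x − TC = 39·6 − 403 = -$169, a loss, but smaller than the $313 fixed cost the firm would lose by shutting down.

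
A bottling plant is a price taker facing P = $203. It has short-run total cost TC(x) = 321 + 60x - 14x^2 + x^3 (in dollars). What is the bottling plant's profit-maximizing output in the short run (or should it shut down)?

From TC, MC = TC'(x) = 60 - 28x + 3x^2 and AVC = VC/x = 60 - 14x + x^2.
The AVC parabola has its vertex at x = 14/2 = 7, where AVC = 60 - 14·7 + 7^2 = $11.
Because $203 ≥ $11, revenue can cover variable cost; the firm operates.
Solving P = MC: -143 - 28x + 3x^2 = 0 ⇒ x = -11/3 or 13. On the upward-sloping branch, x* = 13.
Check: AVC at x = 13 is $47 ≤ P, so revenue covers variable cost.
Profit = P·x − TC = 203·13 − 932 = $1707.

Produce at x = 13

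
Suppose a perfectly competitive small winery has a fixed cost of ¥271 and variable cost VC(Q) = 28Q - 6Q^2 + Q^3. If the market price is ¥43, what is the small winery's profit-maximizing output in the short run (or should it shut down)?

From TC, MC = TC'(Q) = 28 - 12Q + 3Q^2 and AVC = VC/Q = 28 - 6Q + Q^2.
The AVC parabola has its vertex at Q = 6/2 = 3, where AVC = 28 - 6·3 + 3^2 = ¥19.
Since P = ¥43 ≥ min AVC = ¥19, price covers variable cost and the firm should produce.
Set P = MC: 43 = 28 - 12Q + 3Q^2 → -15 - 12Q + 3Q^2 = 0. The roots are Q = -1 and Q = 5; the profit-maximizing output is on the rising part of MC, so Q* = 5.
Check: AVC at Q = 5 is ¥23 ≤ P, so revenue covers variable cost.
Profit = P·Q − TC = 43·5 − 386 = -¥171, a loss, but smaller than the ¥271 fixed cost the firm would lose by shutting down.

Produce at Q = 5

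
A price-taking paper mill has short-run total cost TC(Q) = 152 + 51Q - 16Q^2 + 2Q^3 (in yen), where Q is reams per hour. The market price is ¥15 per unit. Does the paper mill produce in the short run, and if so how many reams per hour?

Strip out fixed cost: VC = 51Q - 16Q^2 + 2Q^3. Then AVC = 51 - 16Q + 2Q^2 and MC = 51 - 32Q + 6Q^2.
AVC hits its minimum where MC = AVC, at Q = 4, giving min AVC = 51 - 16·4 + 2·4^2 = ¥19.
P = ¥15 lies below min AVC = ¥19; no output level covers variable cost.
Shutting down limits the loss to fixed cost, ¥152.

Shut down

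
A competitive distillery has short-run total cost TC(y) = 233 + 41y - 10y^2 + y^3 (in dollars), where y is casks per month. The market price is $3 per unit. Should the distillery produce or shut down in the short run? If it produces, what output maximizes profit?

From TC, MC = TC'(y) = 41 - 20y + 3y^2 and AVC = VC/y = 41 - 10y + y^2.
AVC hits its minimum where MC = AVC, at y = 5, giving min AVC = 41 - 10·5 + 5^2 = $16.
P = $3 lies below min AVC = $16; no output level covers variable cost.
Best response: produce nothing and absorb the $233 fixed cost.

Shut down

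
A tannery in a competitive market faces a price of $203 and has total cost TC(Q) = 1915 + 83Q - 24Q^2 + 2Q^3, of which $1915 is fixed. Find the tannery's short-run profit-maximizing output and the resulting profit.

Profit = -$315 at Q = 10

AVC = 83 - 24Q + 2Q^2; min AVC = $11 at Q = 6. Since P = $203 ≥ min AVC, the firm produces.
With MC = 83 - 48Q + 6Q^2, P = MC on the upward-sloping part at Q* = 10.
TR = 203·10 = 2030. TC = 1915 + 430 = 2345. Profit = 2030 − 2345 = -$315.
That loss of $315 beats the $1915 the firm would lose by shutting down; producing recovers $1600 of fixed cost.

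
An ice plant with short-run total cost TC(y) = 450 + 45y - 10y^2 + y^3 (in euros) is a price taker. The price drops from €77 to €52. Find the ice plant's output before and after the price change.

MC = 45 - 20y + 3y^2; the shutdown threshold is min AVC = €20 (at y = 5).
With P = €77 above the shutdown price, P = MC gives y = 8.
At P = €52 ≥ min AVC, set P = MC: y = 7. The firm stays open but cuts output.

Output falls from 8 to 7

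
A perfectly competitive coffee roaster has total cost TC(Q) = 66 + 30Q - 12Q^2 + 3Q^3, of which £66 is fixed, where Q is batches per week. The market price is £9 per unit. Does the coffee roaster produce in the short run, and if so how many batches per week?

Shut down

Variable cost is VC = 30Q - 12Q^2 + 3Q^3, so AVC = VC/Q = 30 - 12Q + 3Q^2 and MC = dTC/dQ = 30 - 24Q + 9Q^2.
AVC hits its minimum where MC = AVC, at Q = 2, giving min AVC = 30 - 12·2 + 3·2^2 = £18.
P = £9 lies below min AVC = £18; no output level covers variable cost.
The firm minimizes its loss by shutting down and losing only its fixed cost of £66.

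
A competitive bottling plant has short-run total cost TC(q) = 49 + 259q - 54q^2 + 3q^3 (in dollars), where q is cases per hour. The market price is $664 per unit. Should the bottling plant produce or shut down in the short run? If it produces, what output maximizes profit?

Strip out fixed cost: VC = 259q - 54q^2 + 3q^3. Then AVC = 259 - 54q + 3q^2 and MC = 259 - 108q + 9q^2.
AVC is minimized where dAVC/dq = -54 + 6q = 0, at q = 9; min AVC = 259 - 54·9 + 3·9^2 = $16.
Because $664 ≥ $16, revenue can cover variable cost; the firm operates.
P = MC gives -405 - 108q + 9q^2 = 0, with roots -3 and 15. Take the larger (rising MC): q* = 15.
Check: AVC at q = 15 is $124 ≤ P, so revenue covers variable cost.
Profit = P·q − TC = 664·15 − 1909 = $8051.

Produce at q = 15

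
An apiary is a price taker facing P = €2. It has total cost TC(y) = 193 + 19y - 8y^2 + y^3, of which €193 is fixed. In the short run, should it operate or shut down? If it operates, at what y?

Shut down

Strip out fixed cost: VC = 19y - 8y^2 + y^3. Then AVC = 19 - 8y + y^2 and MC = 19 - 16y + 3y^2.
AVC is minimized where dAVC/dy = -8 + 2y = 0, at y = 4; min AVC = 19 - 8·4 + 4^2 = €3.
With P < min AVC (€2 < €3), every unit sold adds to the loss.
Shutting down limits the loss to fixed cost, €193.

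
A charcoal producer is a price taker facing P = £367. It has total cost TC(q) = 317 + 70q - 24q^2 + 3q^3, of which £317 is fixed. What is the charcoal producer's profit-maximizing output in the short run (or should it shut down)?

Strip out fixed cost: VC = 70q - 24q^2 + 3q^3. Then AVC = 70 - 24q + 3q^2 and MC = 70 - 48q + 9q^2.
The AVC parabola has its vertex at q = 24/6 = 4, where AVC = 70 - 24·4 + 3·4^2 = £22.
Since P = £367 ≥ min AVC = £22, price covers variable cost and the firm should produce.
Set P = MC: 367 = 70 - 48q + 9q^2 → -297 - 48q + 9q^2 = 0. The roots are q = -11/3 and q = 9; the profit-maximizing output is on the rising part of MC, so q* = 9.
Check: AVC at q = 9 is £97 ≤ P, so revenue covers variable cost.
Profit = P·q − TC = 367·9 − 1190 = £2113.

Produce at q = 9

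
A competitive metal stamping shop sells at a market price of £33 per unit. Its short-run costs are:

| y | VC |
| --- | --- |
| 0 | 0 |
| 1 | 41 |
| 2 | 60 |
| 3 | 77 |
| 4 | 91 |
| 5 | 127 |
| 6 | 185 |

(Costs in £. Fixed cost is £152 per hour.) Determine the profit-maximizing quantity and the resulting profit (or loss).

Profit at each row (π = 33y − TC): y=0: -152; y=1: -160; y=2: -146; y=3: -130; y=4: -111; y=5: -114; y=6: -139.
Profit is maximized at y = 4. AVC there is 91/4 = £22.75 ≤ P, so producing beats shutting down (which would give -£152).

y = 4; profit = -£111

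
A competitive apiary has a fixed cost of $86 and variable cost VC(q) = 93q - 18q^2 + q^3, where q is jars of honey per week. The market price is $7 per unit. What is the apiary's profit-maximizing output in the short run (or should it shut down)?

Strip out fixed cost: VC = 93q - 18q^2 + q^3. Then AVC = 93 - 18q + q^2 and MC = 93 - 36q + 3q^2.
AVC is minimized where dAVC/dq = -18 + 2q = 0, at q = 9; min AVC = 93 - 18·9 + 9^2 = $12.
Since P = $7 < min AVC = $12, price fails to cover variable cost at any output.
The firm minimizes its loss by shutting down and losing only its fixed cost of $86.

Shut down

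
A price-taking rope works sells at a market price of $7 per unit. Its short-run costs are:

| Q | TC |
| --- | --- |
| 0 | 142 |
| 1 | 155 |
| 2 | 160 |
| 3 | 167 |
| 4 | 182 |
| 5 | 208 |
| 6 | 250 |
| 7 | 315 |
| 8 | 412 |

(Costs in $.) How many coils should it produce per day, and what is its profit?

Q = 0 (shut down); profit = -$142

Compute π = P·Q − TC at each output: Q=0: -142; Q=1: -148; Q=2: -146; Q=3: -146; Q=4: -154; Q=5: -173; Q=6: -208; Q=7: -266; Q=8: -356.
Profit is highest at Q = 0. Equivalently, the lowest AVC in the table is 25/3 ≈ $8.33 at Q = 3, and P = $7 falls below it — price never covers variable cost, so the firm shuts down and loses only its fixed cost.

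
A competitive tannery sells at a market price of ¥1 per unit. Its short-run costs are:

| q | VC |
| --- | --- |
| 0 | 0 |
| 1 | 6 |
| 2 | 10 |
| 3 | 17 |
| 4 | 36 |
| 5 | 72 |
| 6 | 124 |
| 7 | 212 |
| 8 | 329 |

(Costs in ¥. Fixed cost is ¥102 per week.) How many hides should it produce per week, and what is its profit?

q = 0 (shut down); profit = -¥102

Profit at each row (π = 1q − TC): q=0: -102; q=1: -107; q=2: -110; q=3: -116; q=4: -134; q=5: -169; q=6: -220; q=7: -307; q=8: -423.
Profit is highest at q = 0. Equivalently, the lowest AVC in the table is 10/2 ≈ ¥5 at q = 2, and P = ¥1 falls below it — price never covers variable cost, so the firm shuts down and loses only its fixed cost.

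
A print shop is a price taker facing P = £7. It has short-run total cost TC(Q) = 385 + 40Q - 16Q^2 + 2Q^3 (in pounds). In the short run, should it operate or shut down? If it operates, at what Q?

Shut down

Variable cost is VC = 40Q - 16Q^2 + 2Q^3, so AVC = VC/Q = 40 - 16Q + 2Q^2 and MC = dTC/dQ = 40 - 32Q + 6Q^2.
The AVC parabola has its vertex at Q = 16/4 = 4, where AVC = 40 - 16·4 + 2·4^2 = £8.
P = £7 lies below min AVC = £8; no output level covers variable cost.
Shutting down limits the loss to fixed cost, £385.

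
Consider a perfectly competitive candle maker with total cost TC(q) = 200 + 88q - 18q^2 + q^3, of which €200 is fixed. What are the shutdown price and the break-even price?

Shutdown price = min AVC. AVC = 88 - 18q + q^2, with vertex at q = 9 and minimum €7.
ATC = 200/q + 88 - 18q + q^2. Setting dATC/dq = −200/q^2 − 18 + 2q = 0 gives q = 10 (since 2·10^3 − 18·10^2 = 200).
min ATC = 200/10 + 88 − 18·10 + 10^2 = €28. That is the break-even price.
For €7 ≤ P < €28 the firm produces at a loss; below €7 it shuts down.

Shutdown price = €7; break-even price = €28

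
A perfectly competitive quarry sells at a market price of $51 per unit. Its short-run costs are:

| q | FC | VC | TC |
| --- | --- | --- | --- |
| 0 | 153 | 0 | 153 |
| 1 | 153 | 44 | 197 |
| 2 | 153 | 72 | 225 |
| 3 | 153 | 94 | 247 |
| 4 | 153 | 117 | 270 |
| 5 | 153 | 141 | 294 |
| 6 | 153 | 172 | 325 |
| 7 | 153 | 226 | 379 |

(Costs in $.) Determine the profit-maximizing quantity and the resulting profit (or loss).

Compute π = P·q − TC at each output: q=0: -153; q=1: -146; q=2: -123; q=3: -94; q=4: -66; q=5: -39; q=6: -19; q=7: -22.
Profit is maximized at q = 6. AVC there is 172/6 = $28.67 ≤ P, so producing beats shutting down (which would give -$153).

q = 6; profit = -$19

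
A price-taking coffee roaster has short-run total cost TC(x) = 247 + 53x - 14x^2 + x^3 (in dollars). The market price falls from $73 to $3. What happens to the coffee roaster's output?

AVC = 53 - 14x + x^2, minimized at x = 7 where min AVC = $4. MC = 53 - 28x + 3x^2.
With P = $73 above the shutdown price, P = MC gives x = 10.
At P = $3 < min AVC = $4, price no longer covers variable cost at any output, so the firm shuts down: x = 0.

Output falls from 10 to 0 (the firm shuts down)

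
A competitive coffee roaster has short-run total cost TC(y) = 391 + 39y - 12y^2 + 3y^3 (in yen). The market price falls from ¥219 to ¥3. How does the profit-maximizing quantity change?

AVC = 39 - 12y + 3y^2, minimized at y = 2 where min AVC = ¥27. MC = 39 - 24y + 9y^2.
With P = ¥219 above the shutdown price, P = MC gives y = 6.
At P = ¥3 < min AVC = ¥27, price no longer covers variable cost at any output, so the firm shuts down: y = 0.

Output falls from 6 to 0 (the firm shuts down)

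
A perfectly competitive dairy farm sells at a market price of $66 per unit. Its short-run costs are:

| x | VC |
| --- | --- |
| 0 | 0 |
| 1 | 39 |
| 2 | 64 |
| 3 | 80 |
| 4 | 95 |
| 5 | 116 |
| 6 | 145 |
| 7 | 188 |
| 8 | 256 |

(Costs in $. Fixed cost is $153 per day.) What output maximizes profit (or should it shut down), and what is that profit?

Compute π = P·x − TC at each output: x=0: -153; x=1: -126; x=2: -85; x=3: -35; x=4: 16; x=5: 61; x=6: 98; x=7: 121; x=8: 119.
Profit is maximized at x = 7. AVC there is 188/7 = $26.86 ≤ P, so producing beats shutting down (which would give -$153).

x = 7; profit = $121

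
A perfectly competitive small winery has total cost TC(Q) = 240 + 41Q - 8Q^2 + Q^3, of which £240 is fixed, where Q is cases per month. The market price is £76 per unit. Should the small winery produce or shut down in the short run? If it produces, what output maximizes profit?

From TC, MC = TC'(Q) = 41 - 16Q + 3Q^2 and AVC = VC/Q = 41 - 8Q + Q^2.
AVC is minimized where dAVC/dQ = -8 + 2Q = 0, at Q = 4; min AVC = 41 - 8·4 + 4^2 = £25.
P = £76 exceeds min AVC = £25, so the firm stays open.
Set P = MC: 76 = 41 - 16Q + 3Q^2 → -35 - 16Q + 3Q^2 = 0. The roots are Q = -5/3 and Q = 7; the profit-maximizing output is on the rising part of MC, so Q* = 7.
Check: AVC at Q = 7 is £34 ≤ P, so revenue covers variable cost.
Profit = P·Q − TC = 76·7 − 478 = £54.

Produce at Q = 7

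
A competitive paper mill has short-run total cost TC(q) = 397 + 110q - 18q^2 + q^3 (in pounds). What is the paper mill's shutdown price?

The shutdown price is the minimum of AVC. VC = 110q - 18q^2 + q^3, so AVC = 110 - 18q + q^2.
dAVC/dq = -18 + 2q = 0 gives q = 9. min AVC = 110 - 18·9 + 9^2 = 29.
So the shutdown price is £29.

£29 per unit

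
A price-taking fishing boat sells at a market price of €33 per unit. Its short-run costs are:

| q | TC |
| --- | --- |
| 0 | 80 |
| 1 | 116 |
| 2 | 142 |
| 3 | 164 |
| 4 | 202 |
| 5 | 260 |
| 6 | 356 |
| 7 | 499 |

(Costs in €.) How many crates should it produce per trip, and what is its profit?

Tabulate TR − TC: q=0: -80; q=1: -83; q=2: -76; q=3: -65; q=4: -70; q=5: -95; q=6: -158; q=7: -268.
Profit is maximized at q = 3. AVC there is 84/3 = €28 ≤ P, so producing beats shutting down (which would give -€80).

q = 3; profit = -€65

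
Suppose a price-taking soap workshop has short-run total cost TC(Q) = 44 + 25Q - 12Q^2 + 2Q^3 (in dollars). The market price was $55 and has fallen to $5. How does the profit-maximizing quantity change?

Output falls from 5 to 0 (the firm shuts down)

MC = 25 - 24Q + 6Q^2; the shutdown threshold is min AVC = $7 (at Q = 3).
With P = $55 above the shutdown price, P = MC gives Q = 5.
At P = $5 < min AVC = $7, price no longer covers variable cost at any output, so the firm shuts down: Q = 0.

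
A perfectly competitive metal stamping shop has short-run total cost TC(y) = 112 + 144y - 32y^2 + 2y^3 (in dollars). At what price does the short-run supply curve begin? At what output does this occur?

$16 per unit, at y = 8

The firm shuts down when price falls below the minimum of average variable cost. AVC = VC/y = 144 - 32y + 2y^2.
dAVC/dy = -32 + 4y = 0 gives y = 8. min AVC = 144 - 32·8 + 2·8^2 = 16.
The firm shuts down for any P below $16.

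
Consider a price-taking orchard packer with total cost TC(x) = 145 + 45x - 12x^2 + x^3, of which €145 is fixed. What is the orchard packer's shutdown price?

Short-run supply begins at min AVC. From VC = 45x - 12x^2 + x^3, AVC = 45 - 12x + x^2.
At the minimum of AVC, MC = AVC. MC = 45 - 24x + 3x^2; setting MC = AVC gives 2x^2 - 12x = 0, so x = 6. min AVC = 9.
For P < €9 the firm produces nothing.

€9 per unit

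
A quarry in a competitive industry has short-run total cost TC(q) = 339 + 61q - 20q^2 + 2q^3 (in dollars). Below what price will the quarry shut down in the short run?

$11 per unit

The shutdown price is the minimum of AVC. VC = 61q - 20q^2 + 2q^3, so AVC = 61 - 20q + 2q^2.
dAVC/dq = -20 + 4q = 0 gives q = 5. min AVC = 61 - 20·5 + 2·5^2 = 11.
The firm shuts down for any P below $11.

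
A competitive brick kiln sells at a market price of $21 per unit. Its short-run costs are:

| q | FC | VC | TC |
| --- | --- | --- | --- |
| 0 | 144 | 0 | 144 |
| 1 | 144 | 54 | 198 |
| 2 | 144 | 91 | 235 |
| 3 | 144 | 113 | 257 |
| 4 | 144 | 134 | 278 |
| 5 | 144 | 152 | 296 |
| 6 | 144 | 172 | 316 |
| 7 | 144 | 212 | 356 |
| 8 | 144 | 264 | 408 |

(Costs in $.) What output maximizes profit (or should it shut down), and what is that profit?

Tabulate TR − TC: q=0: -144; q=1: -177; q=2: -193; q=3: -194; q=4: -194; q=5: -191; q=6: -190; q=7: -209; q=8: -240.
Profit is highest at q = 0. Equivalently, the lowest AVC in the table is 172/6 ≈ $28.67 at q = 6, and P = $21 falls below it — price never covers variable cost, so the firm shuts down and loses only its fixed cost.

q = 0 (shut down); profit = -$144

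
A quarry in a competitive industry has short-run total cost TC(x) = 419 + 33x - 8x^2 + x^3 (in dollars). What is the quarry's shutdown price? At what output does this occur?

$17 per unit, at x = 4

Short-run supply begins at min AVC. From VC = 33x - 8x^2 + x^3, AVC = 33 - 8x + x^2.
At the minimum of AVC, MC = AVC. MC = 33 - 16x + 3x^2; setting MC = AVC gives 2x^2 - 8x = 0, so x = 4. min AVC = 17.
So the shutdown price is $17.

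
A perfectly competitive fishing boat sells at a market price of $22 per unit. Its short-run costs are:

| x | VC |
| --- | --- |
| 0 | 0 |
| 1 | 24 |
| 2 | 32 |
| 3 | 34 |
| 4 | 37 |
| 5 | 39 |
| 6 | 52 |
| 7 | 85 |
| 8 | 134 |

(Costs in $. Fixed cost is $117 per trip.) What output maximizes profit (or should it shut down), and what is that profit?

x = 6; profit = -$37

Tabulate TR − TC: x=0: -117; x=1: -119; x=2: -105; x=3: -85; x=4: -66; x=5: -46; x=6: -37; x=7: -48; x=8: -75.
Profit is maximized at x = 6. AVC there is 52/6 = $8.67 ≤ P, so producing beats shutting down (which would give -$117).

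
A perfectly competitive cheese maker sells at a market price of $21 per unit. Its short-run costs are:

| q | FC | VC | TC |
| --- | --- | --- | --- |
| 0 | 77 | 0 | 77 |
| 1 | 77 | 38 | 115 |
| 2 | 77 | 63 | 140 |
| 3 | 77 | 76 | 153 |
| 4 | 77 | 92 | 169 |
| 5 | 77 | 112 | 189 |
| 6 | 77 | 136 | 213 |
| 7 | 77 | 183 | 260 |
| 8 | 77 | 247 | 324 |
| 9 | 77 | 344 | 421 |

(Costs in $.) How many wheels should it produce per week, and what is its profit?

q = 0 (shut down); profit = -$77

Profit at each row (π = 21q − TC): q=0: -77; q=1: -94; q=2: -98; q=3: -90; q=4: -85; q=5: -84; q=6: -87; q=7: -113; q=8: -156; q=9: -232.
Profit is highest at q = 0. Equivalently, the lowest AVC in the table is 112/5 ≈ $22.40 at q = 5, and P = $21 falls below it — price never covers variable cost, so the firm shuts down and loses only its fixed cost.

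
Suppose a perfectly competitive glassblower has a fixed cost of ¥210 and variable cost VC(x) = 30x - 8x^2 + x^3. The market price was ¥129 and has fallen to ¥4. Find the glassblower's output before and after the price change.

AVC = 30 - 8x + x^2, minimized at x = 4 where min AVC = ¥14. MC = 30 - 16x + 3x^2.
At P = ¥129 ≥ min AVC, set P = MC on the rising branch: x = 9.
At P = ¥4 < min AVC = ¥14, price no longer covers variable cost at any output, so the firm shuts down: x = 0.

Output falls from 9 to 0 (the firm shuts down)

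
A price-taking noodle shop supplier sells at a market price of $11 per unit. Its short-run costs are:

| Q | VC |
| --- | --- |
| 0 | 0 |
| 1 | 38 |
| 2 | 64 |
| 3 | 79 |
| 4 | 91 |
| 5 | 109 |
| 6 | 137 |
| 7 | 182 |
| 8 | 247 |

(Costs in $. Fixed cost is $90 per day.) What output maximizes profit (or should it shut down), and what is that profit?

Compute π = P·Q − TC at each output: Q=0: -90; Q=1: -117; Q=2: -132; Q=3: -136; Q=4: -137; Q=5: -144; Q=6: -161; Q=7: -195; Q=8: -249.
Profit is highest at Q = 0. Equivalently, the lowest AVC in the table is 109/5 ≈ $21.80 at Q = 5, and P = $11 falls below it — price never covers variable cost, so the firm shuts down and loses only its fixed cost.

Q = 0 (shut down); profit = -$90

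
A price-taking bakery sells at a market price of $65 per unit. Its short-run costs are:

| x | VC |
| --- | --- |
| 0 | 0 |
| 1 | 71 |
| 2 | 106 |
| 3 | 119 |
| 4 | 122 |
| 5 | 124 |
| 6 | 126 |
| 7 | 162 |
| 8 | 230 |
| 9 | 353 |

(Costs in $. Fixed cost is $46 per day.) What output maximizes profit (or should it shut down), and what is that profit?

x = 7; profit = $247

Profit at each row (π = 65x − TC): x=0: -46; x=1: -52; x=2: -22; x=3: 30; x=4: 92; x=5: 155; x=6: 218; x=7: 247; x=8: 244; x=9: 186.
Profit is maximized at x = 7. AVC there is 162/7 = $23.14 ≤ P, so producing beats shutting down (which would give -$46).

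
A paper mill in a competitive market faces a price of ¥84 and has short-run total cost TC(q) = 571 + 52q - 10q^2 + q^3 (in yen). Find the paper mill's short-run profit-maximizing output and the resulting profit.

AVC = 52 - 10q + q^2; min AVC = ¥27 at q = 5. Since P = ¥84 ≥ min AVC, the firm produces.
MC = 52 - 20q + 3q^2. Setting P = MC and taking the root on the rising branch gives q* = 8.
TR = 84·8 = 672. TC = 571 + 288 = 859. Profit = 672 − 859 = -¥187.
Shutting down would mean losing the fixed cost of ¥571, so operating at a loss of ¥187 is better by ¥384.

Profit = -¥187 at q = 8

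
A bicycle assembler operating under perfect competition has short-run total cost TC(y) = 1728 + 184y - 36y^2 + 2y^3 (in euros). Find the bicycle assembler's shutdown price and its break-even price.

Shutdown price = min AVC. AVC = 184 - 36y + 2y^2, with vertex at y = 9 and minimum €22.
ATC = 1728/y + 184 - 36y + 2y^2. Setting dATC/dy = −1728/y^2 − 36 + 4y = 0 gives y = 12 (since 4·12^3 − 36·12^2 = 1728).
min ATC = 1728/12 + 184 − 36·12 + 2·12^2 = €184. That is the break-even price.
For €22 ≤ P < €184 the firm produces at a loss; below €22 it shuts down.

Shutdown price = €22; break-even price = €184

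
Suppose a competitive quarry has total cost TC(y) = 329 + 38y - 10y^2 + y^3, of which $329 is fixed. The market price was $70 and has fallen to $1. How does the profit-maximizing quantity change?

MC = 38 - 20y + 3y^2; the shutdown threshold is min AVC = $13 (at y = 5).
At P = $70 ≥ min AVC, set P = MC on the rising branch: y = 8.
At P = $1 < min AVC = $13, price no longer covers variable cost at any output, so the firm shuts down: y = 0.

Output falls from 8 to 0 (the firm shuts down)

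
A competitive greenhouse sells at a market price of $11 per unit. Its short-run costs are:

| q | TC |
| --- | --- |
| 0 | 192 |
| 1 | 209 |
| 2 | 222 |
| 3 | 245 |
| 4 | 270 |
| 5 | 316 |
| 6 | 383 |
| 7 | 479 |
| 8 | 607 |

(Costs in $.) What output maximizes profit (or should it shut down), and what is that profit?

Profit at each row (π = 11q − TC): q=0: -192; q=1: -198; q=2: -200; q=3: -212; q=4: -226; q=5: -261; q=6: -317; q=7: -402; q=8: -519.
Profit is highest at q = 0. Equivalently, the lowest AVC in the table is 30/2 ≈ $15 at q = 2, and P = $11 falls below it — price never covers variable cost, so the firm shuts down and loses only its fixed cost.

q = 0 (shut down); profit = -$192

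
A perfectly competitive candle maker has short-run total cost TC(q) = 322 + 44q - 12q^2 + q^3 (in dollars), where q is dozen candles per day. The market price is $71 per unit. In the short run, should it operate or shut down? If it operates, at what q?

Produce at q = 9

From TC, MC = TC'(q) = 44 - 24q + 3q^2 and AVC = VC/q = 44 - 12q + q^2.
The AVC parabola has its vertex at q = 12/2 = 6, where AVC = 44 - 12·6 + 6^2 = $8.
P = $71 exceeds min AVC = $8, so the firm stays open.
Set P = MC: 71 = 44 - 24q + 3q^2 → -27 - 24q + 3q^2 = 0. The roots are q = -1 and q = 9; the profit-maximizing output is on the rising part of MC, so q* = 9.
Check: AVC at q = 9 is $17 ≤ P, so revenue covers variable cost.
Profit = P·q − TC = 71·9 − 475 = $164.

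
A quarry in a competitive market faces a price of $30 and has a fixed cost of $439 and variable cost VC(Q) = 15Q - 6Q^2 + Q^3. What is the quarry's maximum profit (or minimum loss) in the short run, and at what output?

AVC = 15 - 6Q + Q^2; min AVC = $6 at Q = 3. Since P = $30 ≥ min AVC, the firm produces.
MC = 15 - 12Q + 3Q^2. Setting P = MC and taking the root on the rising branch gives Q* = 5.
TR = 30·5 = 150. TC = 439 + 50 = 489. Profit = 150 − 489 = -$339.
That loss of $339 beats the $439 the firm would lose by shutting down; producing recovers $100 of fixed cost.

Profit = -$339 at Q = 5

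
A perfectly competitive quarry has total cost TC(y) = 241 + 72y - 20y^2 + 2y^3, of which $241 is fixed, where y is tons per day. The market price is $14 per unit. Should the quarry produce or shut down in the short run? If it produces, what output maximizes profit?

Shut down

From TC, MC = TC'(y) = 72 - 40y + 6y^2 and AVC = VC/y = 72 - 20y + 2y^2.
AVC hits its minimum where MC = AVC, at y = 5, giving min AVC = 72 - 20·5 + 2·5^2 = $22.
With P < min AVC ($14 < $22), every unit sold adds to the loss.
Shutting down limits the loss to fixed cost, $241.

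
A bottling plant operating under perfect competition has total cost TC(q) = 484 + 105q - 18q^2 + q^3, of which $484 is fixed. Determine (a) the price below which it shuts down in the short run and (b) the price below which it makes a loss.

Shutdown price = $24; break-even price = $72

Shutdown price = min AVC. AVC = 105 - 18q + q^2, with vertex at q = 9 and minimum $24.
ATC = 484/q + 105 - 18q + q^2. Setting dATC/dq = −484/q^2 − 18 + 2q = 0 gives q = 11 (since 2·11^3 − 18·11^2 = 484).
min ATC = 484/11 + 105 − 18·11 + 11^2 = $72. That is the break-even price.
For $24 ≤ P < $72 the firm produces at a loss; below $24 it shuts down.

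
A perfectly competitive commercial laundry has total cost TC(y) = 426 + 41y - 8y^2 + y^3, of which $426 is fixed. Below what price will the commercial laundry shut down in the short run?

$25 per unit

The firm shuts down when price falls below the minimum of average variable cost. AVC = VC/y = 41 - 8y + y^2.
dAVC/dy = -8 + 2y = 0 gives y = 4. min AVC = 41 - 8·4 + 4^2 = 25.
For P < $25 the firm produces nothing.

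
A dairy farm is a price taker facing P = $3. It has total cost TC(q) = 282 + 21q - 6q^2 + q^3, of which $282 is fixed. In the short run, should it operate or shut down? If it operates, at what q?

Strip out fixed cost: VC = 21q - 6q^2 + q^3. Then AVC = 21 - 6q + q^2 and MC = 21 - 12q + 3q^2.
AVC is minimized where dAVC/dq = -6 + 2q = 0, at q = 3; min AVC = 21 - 6·3 + 3^2 = $12.
With P < min AVC ($3 < $12), every unit sold adds to the loss.
Shutting down limits the loss to fixed cost, $282.

Shut down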